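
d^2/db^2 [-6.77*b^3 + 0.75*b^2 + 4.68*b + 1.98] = 1.5 - 40.62*b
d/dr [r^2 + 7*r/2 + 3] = 2*r + 7/2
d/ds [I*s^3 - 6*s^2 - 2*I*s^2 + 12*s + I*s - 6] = 3*I*s^2 - 12*s - 4*I*s + 12 + I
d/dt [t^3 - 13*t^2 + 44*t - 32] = 3*t^2 - 26*t + 44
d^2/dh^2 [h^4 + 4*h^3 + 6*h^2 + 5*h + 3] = 12*h^2 + 24*h + 12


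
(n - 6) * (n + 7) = n^2 + n - 42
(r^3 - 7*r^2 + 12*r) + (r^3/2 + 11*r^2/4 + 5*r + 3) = 3*r^3/2 - 17*r^2/4 + 17*r + 3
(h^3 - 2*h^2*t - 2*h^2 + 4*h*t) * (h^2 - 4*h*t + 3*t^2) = h^5 - 6*h^4*t - 2*h^4 + 11*h^3*t^2 + 12*h^3*t - 6*h^2*t^3 - 22*h^2*t^2 + 12*h*t^3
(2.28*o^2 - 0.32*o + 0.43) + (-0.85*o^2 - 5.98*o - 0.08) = 1.43*o^2 - 6.3*o + 0.35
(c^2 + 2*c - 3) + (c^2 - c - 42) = 2*c^2 + c - 45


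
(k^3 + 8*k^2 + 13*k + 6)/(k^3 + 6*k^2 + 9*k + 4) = (k + 6)/(k + 4)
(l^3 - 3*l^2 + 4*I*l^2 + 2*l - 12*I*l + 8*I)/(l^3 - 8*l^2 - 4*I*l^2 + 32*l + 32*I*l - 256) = (l^2 - 3*l + 2)/(l^2 - 8*l*(1 + I) + 64*I)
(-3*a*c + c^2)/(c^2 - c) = (-3*a + c)/(c - 1)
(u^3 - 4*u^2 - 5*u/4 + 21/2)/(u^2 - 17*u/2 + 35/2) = (u^2 - u/2 - 3)/(u - 5)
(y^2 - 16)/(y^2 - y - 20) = (y - 4)/(y - 5)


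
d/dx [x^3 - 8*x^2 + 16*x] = 3*x^2 - 16*x + 16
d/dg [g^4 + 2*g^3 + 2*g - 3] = 4*g^3 + 6*g^2 + 2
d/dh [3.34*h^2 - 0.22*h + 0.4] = 6.68*h - 0.22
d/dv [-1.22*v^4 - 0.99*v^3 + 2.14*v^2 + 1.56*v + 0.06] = -4.88*v^3 - 2.97*v^2 + 4.28*v + 1.56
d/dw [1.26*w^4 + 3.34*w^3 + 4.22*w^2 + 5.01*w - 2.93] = 5.04*w^3 + 10.02*w^2 + 8.44*w + 5.01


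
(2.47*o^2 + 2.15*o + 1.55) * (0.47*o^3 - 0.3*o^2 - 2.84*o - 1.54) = 1.1609*o^5 + 0.2695*o^4 - 6.9313*o^3 - 10.3748*o^2 - 7.713*o - 2.387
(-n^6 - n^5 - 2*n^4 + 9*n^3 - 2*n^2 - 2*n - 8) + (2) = -n^6 - n^5 - 2*n^4 + 9*n^3 - 2*n^2 - 2*n - 6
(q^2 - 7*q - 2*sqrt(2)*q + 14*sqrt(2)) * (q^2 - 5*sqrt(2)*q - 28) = q^4 - 7*sqrt(2)*q^3 - 7*q^3 - 8*q^2 + 49*sqrt(2)*q^2 + 56*q + 56*sqrt(2)*q - 392*sqrt(2)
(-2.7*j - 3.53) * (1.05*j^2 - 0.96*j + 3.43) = -2.835*j^3 - 1.1145*j^2 - 5.8722*j - 12.1079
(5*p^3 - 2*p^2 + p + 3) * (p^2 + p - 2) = 5*p^5 + 3*p^4 - 11*p^3 + 8*p^2 + p - 6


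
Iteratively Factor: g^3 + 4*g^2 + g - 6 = (g + 2)*(g^2 + 2*g - 3) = (g - 1)*(g + 2)*(g + 3)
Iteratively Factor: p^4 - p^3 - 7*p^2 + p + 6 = (p - 1)*(p^3 - 7*p - 6) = (p - 3)*(p - 1)*(p^2 + 3*p + 2) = (p - 3)*(p - 1)*(p + 2)*(p + 1)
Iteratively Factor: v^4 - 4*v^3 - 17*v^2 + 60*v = (v + 4)*(v^3 - 8*v^2 + 15*v) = v*(v + 4)*(v^2 - 8*v + 15) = v*(v - 5)*(v + 4)*(v - 3)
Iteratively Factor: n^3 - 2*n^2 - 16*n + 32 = (n - 2)*(n^2 - 16) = (n - 2)*(n + 4)*(n - 4)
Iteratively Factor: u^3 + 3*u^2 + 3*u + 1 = (u + 1)*(u^2 + 2*u + 1) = (u + 1)^2*(u + 1)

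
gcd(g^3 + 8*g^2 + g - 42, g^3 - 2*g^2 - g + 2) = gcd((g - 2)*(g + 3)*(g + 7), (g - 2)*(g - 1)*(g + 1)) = g - 2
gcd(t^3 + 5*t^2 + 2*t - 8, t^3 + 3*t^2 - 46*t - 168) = t + 4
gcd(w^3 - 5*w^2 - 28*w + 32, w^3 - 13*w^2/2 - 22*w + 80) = w^2 - 4*w - 32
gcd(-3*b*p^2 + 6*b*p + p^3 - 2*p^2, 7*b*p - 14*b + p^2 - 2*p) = p - 2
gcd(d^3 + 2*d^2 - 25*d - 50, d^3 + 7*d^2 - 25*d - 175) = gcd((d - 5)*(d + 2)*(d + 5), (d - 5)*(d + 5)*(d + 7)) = d^2 - 25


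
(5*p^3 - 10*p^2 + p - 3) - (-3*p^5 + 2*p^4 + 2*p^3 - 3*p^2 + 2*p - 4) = 3*p^5 - 2*p^4 + 3*p^3 - 7*p^2 - p + 1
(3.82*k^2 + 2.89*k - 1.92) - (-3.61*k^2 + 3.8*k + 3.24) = 7.43*k^2 - 0.91*k - 5.16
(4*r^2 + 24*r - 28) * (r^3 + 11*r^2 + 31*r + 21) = 4*r^5 + 68*r^4 + 360*r^3 + 520*r^2 - 364*r - 588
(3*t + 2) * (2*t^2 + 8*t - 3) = 6*t^3 + 28*t^2 + 7*t - 6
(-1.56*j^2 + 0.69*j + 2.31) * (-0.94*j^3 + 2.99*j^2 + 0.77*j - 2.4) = 1.4664*j^5 - 5.313*j^4 - 1.3095*j^3 + 11.1822*j^2 + 0.1227*j - 5.544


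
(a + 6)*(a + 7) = a^2 + 13*a + 42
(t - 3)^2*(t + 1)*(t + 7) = t^4 + 2*t^3 - 32*t^2 + 30*t + 63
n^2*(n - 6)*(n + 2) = n^4 - 4*n^3 - 12*n^2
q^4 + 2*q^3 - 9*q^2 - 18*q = q*(q - 3)*(q + 2)*(q + 3)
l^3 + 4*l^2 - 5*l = l*(l - 1)*(l + 5)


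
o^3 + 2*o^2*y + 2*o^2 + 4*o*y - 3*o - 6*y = (o - 1)*(o + 3)*(o + 2*y)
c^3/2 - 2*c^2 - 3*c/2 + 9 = (c/2 + 1)*(c - 3)^2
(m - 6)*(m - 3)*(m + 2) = m^3 - 7*m^2 + 36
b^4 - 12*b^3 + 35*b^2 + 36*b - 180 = (b - 6)*(b - 5)*(b - 3)*(b + 2)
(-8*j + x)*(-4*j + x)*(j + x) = 32*j^3 + 20*j^2*x - 11*j*x^2 + x^3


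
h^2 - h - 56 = (h - 8)*(h + 7)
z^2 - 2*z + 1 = (z - 1)^2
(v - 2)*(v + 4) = v^2 + 2*v - 8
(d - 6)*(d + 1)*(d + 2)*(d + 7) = d^4 + 4*d^3 - 37*d^2 - 124*d - 84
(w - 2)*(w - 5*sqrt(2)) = w^2 - 5*sqrt(2)*w - 2*w + 10*sqrt(2)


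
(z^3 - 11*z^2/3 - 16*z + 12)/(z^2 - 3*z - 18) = z - 2/3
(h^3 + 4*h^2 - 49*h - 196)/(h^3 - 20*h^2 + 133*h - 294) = (h^2 + 11*h + 28)/(h^2 - 13*h + 42)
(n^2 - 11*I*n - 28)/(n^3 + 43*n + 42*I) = (n - 4*I)/(n^2 + 7*I*n - 6)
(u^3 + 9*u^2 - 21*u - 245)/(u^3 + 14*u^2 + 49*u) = (u - 5)/u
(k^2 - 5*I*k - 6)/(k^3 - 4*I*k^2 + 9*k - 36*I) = (k - 2*I)/(k^2 - I*k + 12)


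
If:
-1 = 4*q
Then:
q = -1/4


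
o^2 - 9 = (o - 3)*(o + 3)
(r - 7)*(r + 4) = r^2 - 3*r - 28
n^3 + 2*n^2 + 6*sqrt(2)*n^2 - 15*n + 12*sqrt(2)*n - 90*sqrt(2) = (n - 3)*(n + 5)*(n + 6*sqrt(2))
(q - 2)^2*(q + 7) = q^3 + 3*q^2 - 24*q + 28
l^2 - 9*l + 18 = (l - 6)*(l - 3)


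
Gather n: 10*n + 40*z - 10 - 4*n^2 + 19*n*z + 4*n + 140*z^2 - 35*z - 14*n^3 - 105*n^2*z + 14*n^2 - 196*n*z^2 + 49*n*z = -14*n^3 + n^2*(10 - 105*z) + n*(-196*z^2 + 68*z + 14) + 140*z^2 + 5*z - 10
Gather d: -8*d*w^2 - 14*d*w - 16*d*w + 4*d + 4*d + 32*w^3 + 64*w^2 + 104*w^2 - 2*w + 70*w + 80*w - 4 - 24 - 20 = d*(-8*w^2 - 30*w + 8) + 32*w^3 + 168*w^2 + 148*w - 48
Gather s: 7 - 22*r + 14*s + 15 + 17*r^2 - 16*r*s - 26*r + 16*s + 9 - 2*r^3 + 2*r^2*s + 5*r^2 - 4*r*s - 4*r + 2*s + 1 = -2*r^3 + 22*r^2 - 52*r + s*(2*r^2 - 20*r + 32) + 32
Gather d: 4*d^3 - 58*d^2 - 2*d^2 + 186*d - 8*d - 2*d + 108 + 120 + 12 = 4*d^3 - 60*d^2 + 176*d + 240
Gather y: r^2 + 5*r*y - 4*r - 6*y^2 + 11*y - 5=r^2 - 4*r - 6*y^2 + y*(5*r + 11) - 5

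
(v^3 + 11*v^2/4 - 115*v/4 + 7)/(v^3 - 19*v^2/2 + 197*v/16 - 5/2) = 4*(v^2 + 3*v - 28)/(4*v^2 - 37*v + 40)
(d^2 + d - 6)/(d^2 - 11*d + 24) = (d^2 + d - 6)/(d^2 - 11*d + 24)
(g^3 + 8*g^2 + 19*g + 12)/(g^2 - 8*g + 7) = (g^3 + 8*g^2 + 19*g + 12)/(g^2 - 8*g + 7)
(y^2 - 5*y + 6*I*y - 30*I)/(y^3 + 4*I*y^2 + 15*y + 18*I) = (y - 5)/(y^2 - 2*I*y + 3)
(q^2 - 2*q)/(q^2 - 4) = q/(q + 2)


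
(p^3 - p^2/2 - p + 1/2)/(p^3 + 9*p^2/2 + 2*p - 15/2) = (2*p^2 + p - 1)/(2*p^2 + 11*p + 15)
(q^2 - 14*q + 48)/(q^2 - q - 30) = (q - 8)/(q + 5)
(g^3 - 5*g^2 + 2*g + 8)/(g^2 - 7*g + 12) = (g^2 - g - 2)/(g - 3)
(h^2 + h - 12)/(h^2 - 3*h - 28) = (h - 3)/(h - 7)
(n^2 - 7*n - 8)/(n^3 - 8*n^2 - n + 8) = 1/(n - 1)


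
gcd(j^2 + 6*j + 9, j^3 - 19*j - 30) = j + 3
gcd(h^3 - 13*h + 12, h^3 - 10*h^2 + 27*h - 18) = h^2 - 4*h + 3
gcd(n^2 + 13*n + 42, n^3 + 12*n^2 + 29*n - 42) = n^2 + 13*n + 42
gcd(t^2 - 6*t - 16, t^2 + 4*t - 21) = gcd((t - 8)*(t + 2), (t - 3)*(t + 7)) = 1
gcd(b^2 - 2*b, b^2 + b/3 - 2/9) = 1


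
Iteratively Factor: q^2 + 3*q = (q)*(q + 3)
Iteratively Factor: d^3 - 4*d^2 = (d - 4)*(d^2) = d*(d - 4)*(d)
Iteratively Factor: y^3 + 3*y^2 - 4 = (y + 2)*(y^2 + y - 2) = (y + 2)^2*(y - 1)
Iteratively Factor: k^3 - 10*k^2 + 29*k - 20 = (k - 5)*(k^2 - 5*k + 4) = (k - 5)*(k - 1)*(k - 4)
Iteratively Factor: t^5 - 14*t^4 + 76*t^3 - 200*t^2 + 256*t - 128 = (t - 2)*(t^4 - 12*t^3 + 52*t^2 - 96*t + 64) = (t - 2)^2*(t^3 - 10*t^2 + 32*t - 32) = (t - 2)^3*(t^2 - 8*t + 16) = (t - 4)*(t - 2)^3*(t - 4)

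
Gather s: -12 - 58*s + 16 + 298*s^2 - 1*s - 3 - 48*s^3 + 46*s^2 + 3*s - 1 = -48*s^3 + 344*s^2 - 56*s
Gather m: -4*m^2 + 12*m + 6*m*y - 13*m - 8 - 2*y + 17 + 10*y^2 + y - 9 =-4*m^2 + m*(6*y - 1) + 10*y^2 - y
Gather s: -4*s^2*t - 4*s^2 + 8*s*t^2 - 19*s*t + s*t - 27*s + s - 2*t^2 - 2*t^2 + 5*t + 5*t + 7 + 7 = s^2*(-4*t - 4) + s*(8*t^2 - 18*t - 26) - 4*t^2 + 10*t + 14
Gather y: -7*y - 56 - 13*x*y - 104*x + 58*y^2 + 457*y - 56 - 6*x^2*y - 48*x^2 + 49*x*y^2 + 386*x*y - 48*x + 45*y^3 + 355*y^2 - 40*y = -48*x^2 - 152*x + 45*y^3 + y^2*(49*x + 413) + y*(-6*x^2 + 373*x + 410) - 112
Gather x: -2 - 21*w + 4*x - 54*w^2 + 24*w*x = -54*w^2 - 21*w + x*(24*w + 4) - 2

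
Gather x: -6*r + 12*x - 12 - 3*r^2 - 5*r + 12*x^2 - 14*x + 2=-3*r^2 - 11*r + 12*x^2 - 2*x - 10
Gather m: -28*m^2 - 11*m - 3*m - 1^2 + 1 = -28*m^2 - 14*m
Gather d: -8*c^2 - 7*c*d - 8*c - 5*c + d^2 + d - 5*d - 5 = -8*c^2 - 13*c + d^2 + d*(-7*c - 4) - 5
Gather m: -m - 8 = -m - 8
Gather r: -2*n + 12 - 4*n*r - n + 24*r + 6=-3*n + r*(24 - 4*n) + 18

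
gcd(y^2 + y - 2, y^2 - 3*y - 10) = y + 2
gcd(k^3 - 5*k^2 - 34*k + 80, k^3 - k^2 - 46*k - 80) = k^2 - 3*k - 40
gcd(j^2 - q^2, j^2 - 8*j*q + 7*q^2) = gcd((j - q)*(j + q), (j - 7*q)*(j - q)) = -j + q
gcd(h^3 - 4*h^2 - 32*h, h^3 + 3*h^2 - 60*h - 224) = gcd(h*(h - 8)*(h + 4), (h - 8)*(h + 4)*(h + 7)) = h^2 - 4*h - 32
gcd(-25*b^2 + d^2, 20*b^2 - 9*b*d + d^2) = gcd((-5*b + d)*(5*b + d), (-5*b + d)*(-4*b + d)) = 5*b - d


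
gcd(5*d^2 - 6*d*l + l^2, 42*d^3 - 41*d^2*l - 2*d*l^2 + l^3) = d - l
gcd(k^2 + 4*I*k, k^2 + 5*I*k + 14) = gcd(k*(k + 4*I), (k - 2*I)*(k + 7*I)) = 1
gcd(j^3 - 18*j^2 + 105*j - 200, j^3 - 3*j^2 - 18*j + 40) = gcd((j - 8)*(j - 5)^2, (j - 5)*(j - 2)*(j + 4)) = j - 5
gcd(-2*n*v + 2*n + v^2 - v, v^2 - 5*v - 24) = 1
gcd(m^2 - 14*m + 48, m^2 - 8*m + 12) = m - 6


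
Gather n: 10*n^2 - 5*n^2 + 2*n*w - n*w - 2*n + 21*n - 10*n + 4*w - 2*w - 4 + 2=5*n^2 + n*(w + 9) + 2*w - 2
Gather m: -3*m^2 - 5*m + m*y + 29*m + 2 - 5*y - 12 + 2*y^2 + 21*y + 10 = -3*m^2 + m*(y + 24) + 2*y^2 + 16*y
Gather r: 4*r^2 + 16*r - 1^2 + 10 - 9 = 4*r^2 + 16*r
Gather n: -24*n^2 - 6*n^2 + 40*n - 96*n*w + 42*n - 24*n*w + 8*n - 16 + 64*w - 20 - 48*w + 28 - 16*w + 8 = -30*n^2 + n*(90 - 120*w)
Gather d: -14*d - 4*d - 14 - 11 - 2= -18*d - 27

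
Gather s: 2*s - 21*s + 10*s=-9*s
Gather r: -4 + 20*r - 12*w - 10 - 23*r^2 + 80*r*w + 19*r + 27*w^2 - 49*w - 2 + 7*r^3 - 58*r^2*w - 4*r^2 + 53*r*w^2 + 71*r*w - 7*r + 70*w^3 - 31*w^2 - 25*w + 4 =7*r^3 + r^2*(-58*w - 27) + r*(53*w^2 + 151*w + 32) + 70*w^3 - 4*w^2 - 86*w - 12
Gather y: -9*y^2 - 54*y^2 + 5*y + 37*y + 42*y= -63*y^2 + 84*y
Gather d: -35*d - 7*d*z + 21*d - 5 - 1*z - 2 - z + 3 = d*(-7*z - 14) - 2*z - 4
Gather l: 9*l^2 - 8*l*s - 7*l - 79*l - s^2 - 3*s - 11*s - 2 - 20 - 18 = 9*l^2 + l*(-8*s - 86) - s^2 - 14*s - 40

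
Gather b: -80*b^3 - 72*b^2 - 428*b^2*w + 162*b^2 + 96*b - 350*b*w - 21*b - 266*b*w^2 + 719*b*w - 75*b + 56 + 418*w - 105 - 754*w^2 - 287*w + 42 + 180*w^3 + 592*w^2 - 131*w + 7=-80*b^3 + b^2*(90 - 428*w) + b*(-266*w^2 + 369*w) + 180*w^3 - 162*w^2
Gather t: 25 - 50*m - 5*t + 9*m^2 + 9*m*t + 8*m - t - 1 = 9*m^2 - 42*m + t*(9*m - 6) + 24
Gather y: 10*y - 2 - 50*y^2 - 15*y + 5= -50*y^2 - 5*y + 3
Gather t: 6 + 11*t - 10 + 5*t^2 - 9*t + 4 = 5*t^2 + 2*t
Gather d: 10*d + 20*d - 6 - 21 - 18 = 30*d - 45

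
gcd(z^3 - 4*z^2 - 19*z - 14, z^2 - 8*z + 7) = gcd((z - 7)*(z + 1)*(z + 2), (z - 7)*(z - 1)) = z - 7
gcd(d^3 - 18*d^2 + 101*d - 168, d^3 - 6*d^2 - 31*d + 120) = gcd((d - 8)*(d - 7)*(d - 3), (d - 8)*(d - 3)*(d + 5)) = d^2 - 11*d + 24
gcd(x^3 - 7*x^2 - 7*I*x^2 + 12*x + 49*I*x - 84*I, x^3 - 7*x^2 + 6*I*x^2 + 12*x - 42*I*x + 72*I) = x^2 - 7*x + 12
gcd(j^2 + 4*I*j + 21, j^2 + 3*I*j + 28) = j + 7*I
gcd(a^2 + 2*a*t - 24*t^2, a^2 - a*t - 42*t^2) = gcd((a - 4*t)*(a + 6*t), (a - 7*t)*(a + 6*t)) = a + 6*t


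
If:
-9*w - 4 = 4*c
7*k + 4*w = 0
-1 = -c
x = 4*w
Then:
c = 1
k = 32/63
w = -8/9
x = -32/9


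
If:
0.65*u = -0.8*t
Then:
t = -0.8125*u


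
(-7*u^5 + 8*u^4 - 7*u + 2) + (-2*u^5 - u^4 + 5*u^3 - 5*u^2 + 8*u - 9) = -9*u^5 + 7*u^4 + 5*u^3 - 5*u^2 + u - 7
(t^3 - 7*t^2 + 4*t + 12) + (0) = t^3 - 7*t^2 + 4*t + 12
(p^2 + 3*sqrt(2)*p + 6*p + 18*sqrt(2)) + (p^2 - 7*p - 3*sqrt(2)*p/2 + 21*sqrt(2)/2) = 2*p^2 - p + 3*sqrt(2)*p/2 + 57*sqrt(2)/2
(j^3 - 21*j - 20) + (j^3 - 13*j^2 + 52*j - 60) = 2*j^3 - 13*j^2 + 31*j - 80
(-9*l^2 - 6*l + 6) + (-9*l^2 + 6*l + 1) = 7 - 18*l^2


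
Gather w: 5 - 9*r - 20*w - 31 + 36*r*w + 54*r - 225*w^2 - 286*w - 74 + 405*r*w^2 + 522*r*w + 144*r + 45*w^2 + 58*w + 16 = 189*r + w^2*(405*r - 180) + w*(558*r - 248) - 84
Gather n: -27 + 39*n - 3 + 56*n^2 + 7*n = 56*n^2 + 46*n - 30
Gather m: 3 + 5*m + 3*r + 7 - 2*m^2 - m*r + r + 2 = -2*m^2 + m*(5 - r) + 4*r + 12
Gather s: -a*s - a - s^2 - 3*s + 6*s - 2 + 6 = -a - s^2 + s*(3 - a) + 4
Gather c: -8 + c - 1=c - 9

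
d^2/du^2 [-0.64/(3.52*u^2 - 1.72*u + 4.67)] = (15.859712*u^2 - 7.749632*u - 0.64*(7.04*u - 1.72)*(14.08*u - 3.44) + 21.041152)/(3.52*u^2 - 1.72*u + 4.67)^3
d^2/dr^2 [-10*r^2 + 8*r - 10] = -20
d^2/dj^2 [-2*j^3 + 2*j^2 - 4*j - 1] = 4 - 12*j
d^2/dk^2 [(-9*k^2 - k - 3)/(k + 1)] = -22/(k^3 + 3*k^2 + 3*k + 1)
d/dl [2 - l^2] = -2*l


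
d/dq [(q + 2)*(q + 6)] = 2*q + 8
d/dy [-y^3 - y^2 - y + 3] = -3*y^2 - 2*y - 1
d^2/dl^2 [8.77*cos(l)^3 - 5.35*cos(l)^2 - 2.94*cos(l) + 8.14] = -3.6375*cos(l) + 10.7*cos(2*l) - 19.7325*cos(3*l)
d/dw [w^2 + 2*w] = 2*w + 2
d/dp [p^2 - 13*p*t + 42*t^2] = 2*p - 13*t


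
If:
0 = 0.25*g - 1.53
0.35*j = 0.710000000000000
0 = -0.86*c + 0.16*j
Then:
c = 0.38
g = 6.12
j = 2.03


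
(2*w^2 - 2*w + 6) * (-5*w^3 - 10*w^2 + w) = -10*w^5 - 10*w^4 - 8*w^3 - 62*w^2 + 6*w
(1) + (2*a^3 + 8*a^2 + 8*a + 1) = 2*a^3 + 8*a^2 + 8*a + 2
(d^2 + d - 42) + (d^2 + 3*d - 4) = 2*d^2 + 4*d - 46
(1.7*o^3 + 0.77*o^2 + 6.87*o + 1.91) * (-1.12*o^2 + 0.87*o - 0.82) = -1.904*o^5 + 0.6166*o^4 - 8.4185*o^3 + 3.2063*o^2 - 3.9717*o - 1.5662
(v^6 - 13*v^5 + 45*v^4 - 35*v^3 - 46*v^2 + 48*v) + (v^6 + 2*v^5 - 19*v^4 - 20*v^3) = 2*v^6 - 11*v^5 + 26*v^4 - 55*v^3 - 46*v^2 + 48*v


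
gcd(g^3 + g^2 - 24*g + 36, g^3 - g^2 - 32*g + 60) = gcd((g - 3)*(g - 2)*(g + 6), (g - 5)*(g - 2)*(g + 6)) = g^2 + 4*g - 12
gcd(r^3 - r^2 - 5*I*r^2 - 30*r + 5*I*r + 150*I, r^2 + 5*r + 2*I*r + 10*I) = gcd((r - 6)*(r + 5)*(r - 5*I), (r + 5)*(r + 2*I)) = r + 5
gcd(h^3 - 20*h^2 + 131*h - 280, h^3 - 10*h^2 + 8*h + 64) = h - 8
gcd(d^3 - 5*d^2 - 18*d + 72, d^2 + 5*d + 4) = d + 4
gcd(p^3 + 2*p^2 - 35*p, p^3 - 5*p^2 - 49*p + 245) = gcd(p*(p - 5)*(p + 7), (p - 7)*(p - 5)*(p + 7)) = p^2 + 2*p - 35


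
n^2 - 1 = (n - 1)*(n + 1)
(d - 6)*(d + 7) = d^2 + d - 42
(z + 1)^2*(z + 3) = z^3 + 5*z^2 + 7*z + 3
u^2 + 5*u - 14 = (u - 2)*(u + 7)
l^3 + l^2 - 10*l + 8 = (l - 2)*(l - 1)*(l + 4)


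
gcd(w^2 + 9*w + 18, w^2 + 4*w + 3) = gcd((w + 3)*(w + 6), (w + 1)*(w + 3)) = w + 3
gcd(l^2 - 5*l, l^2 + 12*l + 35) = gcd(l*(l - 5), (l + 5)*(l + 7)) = 1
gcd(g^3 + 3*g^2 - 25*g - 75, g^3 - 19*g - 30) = g^2 - 2*g - 15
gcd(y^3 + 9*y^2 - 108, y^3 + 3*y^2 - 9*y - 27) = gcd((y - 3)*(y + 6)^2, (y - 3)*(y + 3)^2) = y - 3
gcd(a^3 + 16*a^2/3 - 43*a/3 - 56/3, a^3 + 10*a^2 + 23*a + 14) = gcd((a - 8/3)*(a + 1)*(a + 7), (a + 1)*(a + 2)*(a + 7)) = a^2 + 8*a + 7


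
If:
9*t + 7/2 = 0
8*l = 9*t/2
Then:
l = -7/32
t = -7/18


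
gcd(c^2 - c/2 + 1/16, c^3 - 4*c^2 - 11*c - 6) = 1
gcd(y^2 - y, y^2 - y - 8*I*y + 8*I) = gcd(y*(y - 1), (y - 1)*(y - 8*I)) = y - 1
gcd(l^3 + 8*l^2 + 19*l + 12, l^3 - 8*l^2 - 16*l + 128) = l + 4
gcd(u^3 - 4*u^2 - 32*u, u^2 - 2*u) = u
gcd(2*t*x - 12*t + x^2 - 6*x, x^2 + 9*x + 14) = 1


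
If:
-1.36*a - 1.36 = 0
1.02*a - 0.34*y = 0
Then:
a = -1.00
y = -3.00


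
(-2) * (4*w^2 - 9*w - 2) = -8*w^2 + 18*w + 4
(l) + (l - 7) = 2*l - 7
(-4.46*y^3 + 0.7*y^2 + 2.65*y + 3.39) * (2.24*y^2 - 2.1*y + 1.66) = -9.9904*y^5 + 10.934*y^4 - 2.9376*y^3 + 3.1906*y^2 - 2.72*y + 5.6274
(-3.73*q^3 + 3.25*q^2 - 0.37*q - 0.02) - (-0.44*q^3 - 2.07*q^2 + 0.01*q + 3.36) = -3.29*q^3 + 5.32*q^2 - 0.38*q - 3.38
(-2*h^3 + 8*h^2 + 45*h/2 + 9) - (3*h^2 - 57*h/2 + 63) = -2*h^3 + 5*h^2 + 51*h - 54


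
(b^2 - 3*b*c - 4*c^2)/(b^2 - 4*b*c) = (b + c)/b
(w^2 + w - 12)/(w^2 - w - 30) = (-w^2 - w + 12)/(-w^2 + w + 30)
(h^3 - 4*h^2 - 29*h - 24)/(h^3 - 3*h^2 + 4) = (h^2 - 5*h - 24)/(h^2 - 4*h + 4)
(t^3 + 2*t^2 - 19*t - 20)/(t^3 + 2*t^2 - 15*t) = (t^2 - 3*t - 4)/(t*(t - 3))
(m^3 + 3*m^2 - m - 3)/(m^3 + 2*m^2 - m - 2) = (m + 3)/(m + 2)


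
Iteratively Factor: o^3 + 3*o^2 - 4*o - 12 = (o - 2)*(o^2 + 5*o + 6) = (o - 2)*(o + 3)*(o + 2)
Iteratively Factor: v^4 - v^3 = (v)*(v^3 - v^2) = v^2*(v^2 - v) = v^3*(v - 1)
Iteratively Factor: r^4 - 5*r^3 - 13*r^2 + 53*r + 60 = (r + 3)*(r^3 - 8*r^2 + 11*r + 20) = (r - 5)*(r + 3)*(r^2 - 3*r - 4) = (r - 5)*(r + 1)*(r + 3)*(r - 4)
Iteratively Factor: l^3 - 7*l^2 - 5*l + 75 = (l - 5)*(l^2 - 2*l - 15) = (l - 5)^2*(l + 3)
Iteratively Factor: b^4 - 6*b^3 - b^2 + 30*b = (b - 5)*(b^3 - b^2 - 6*b) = (b - 5)*(b - 3)*(b^2 + 2*b) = (b - 5)*(b - 3)*(b + 2)*(b)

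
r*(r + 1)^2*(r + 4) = r^4 + 6*r^3 + 9*r^2 + 4*r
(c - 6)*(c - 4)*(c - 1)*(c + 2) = c^4 - 9*c^3 + 12*c^2 + 44*c - 48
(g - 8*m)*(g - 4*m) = g^2 - 12*g*m + 32*m^2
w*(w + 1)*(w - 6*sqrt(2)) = w^3 - 6*sqrt(2)*w^2 + w^2 - 6*sqrt(2)*w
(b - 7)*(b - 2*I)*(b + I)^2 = b^4 - 7*b^3 + 3*b^2 - 21*b + 2*I*b - 14*I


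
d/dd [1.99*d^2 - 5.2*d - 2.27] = 3.98*d - 5.2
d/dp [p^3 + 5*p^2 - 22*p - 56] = 3*p^2 + 10*p - 22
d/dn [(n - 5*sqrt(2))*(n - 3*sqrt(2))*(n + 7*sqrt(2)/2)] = 3*n^2 - 9*sqrt(2)*n - 26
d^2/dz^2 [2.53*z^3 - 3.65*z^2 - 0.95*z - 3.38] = 15.18*z - 7.3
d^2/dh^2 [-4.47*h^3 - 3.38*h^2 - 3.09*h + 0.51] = -26.82*h - 6.76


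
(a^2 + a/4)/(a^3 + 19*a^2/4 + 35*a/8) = 2*(4*a + 1)/(8*a^2 + 38*a + 35)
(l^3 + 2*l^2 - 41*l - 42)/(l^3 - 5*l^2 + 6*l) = (l^3 + 2*l^2 - 41*l - 42)/(l*(l^2 - 5*l + 6))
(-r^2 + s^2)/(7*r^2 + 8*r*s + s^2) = (-r + s)/(7*r + s)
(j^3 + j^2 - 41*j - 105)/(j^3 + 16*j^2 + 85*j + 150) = (j^2 - 4*j - 21)/(j^2 + 11*j + 30)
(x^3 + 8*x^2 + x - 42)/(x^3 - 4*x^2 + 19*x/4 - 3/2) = 4*(x^2 + 10*x + 21)/(4*x^2 - 8*x + 3)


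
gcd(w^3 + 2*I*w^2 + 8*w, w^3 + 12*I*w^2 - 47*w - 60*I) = w + 4*I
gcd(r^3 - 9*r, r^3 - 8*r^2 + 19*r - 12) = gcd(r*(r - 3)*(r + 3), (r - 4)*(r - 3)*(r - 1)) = r - 3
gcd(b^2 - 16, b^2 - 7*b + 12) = b - 4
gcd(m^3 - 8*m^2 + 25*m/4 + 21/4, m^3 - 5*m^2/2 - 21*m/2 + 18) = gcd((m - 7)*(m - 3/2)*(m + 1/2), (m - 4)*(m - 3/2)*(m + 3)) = m - 3/2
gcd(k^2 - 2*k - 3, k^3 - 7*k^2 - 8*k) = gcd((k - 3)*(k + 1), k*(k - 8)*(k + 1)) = k + 1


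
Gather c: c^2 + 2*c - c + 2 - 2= c^2 + c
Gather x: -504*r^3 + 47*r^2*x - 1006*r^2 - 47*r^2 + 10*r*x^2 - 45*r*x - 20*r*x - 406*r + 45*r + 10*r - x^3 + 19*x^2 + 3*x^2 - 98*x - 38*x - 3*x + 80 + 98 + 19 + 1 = -504*r^3 - 1053*r^2 - 351*r - x^3 + x^2*(10*r + 22) + x*(47*r^2 - 65*r - 139) + 198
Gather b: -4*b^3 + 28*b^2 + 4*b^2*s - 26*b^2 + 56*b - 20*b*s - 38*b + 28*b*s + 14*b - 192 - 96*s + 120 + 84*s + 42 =-4*b^3 + b^2*(4*s + 2) + b*(8*s + 32) - 12*s - 30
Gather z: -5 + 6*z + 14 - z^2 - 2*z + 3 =-z^2 + 4*z + 12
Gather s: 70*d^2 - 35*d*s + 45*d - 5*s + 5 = 70*d^2 + 45*d + s*(-35*d - 5) + 5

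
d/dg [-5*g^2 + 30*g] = 30 - 10*g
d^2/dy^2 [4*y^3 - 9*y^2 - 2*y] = 24*y - 18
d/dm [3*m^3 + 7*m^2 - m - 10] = 9*m^2 + 14*m - 1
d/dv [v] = 1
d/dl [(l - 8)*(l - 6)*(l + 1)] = 3*l^2 - 26*l + 34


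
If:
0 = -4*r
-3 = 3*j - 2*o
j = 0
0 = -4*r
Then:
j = 0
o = 3/2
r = 0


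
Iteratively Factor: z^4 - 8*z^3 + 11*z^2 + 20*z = (z - 5)*(z^3 - 3*z^2 - 4*z) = (z - 5)*(z - 4)*(z^2 + z) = z*(z - 5)*(z - 4)*(z + 1)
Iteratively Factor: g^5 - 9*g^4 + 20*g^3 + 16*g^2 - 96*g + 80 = (g - 2)*(g^4 - 7*g^3 + 6*g^2 + 28*g - 40) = (g - 5)*(g - 2)*(g^3 - 2*g^2 - 4*g + 8) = (g - 5)*(g - 2)^2*(g^2 - 4) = (g - 5)*(g - 2)^3*(g + 2)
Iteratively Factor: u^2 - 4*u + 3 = (u - 1)*(u - 3)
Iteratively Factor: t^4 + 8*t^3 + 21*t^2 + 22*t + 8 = (t + 1)*(t^3 + 7*t^2 + 14*t + 8) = (t + 1)*(t + 2)*(t^2 + 5*t + 4) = (t + 1)*(t + 2)*(t + 4)*(t + 1)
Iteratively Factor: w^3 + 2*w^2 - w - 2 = (w + 2)*(w^2 - 1) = (w - 1)*(w + 2)*(w + 1)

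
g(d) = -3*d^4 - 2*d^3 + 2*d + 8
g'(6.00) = -2806.00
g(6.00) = -4300.00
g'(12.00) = -21598.00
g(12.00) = -65632.00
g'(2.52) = -228.14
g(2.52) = -139.95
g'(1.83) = -91.64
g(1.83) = -34.24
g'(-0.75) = 3.69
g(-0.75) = 6.39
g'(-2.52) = 155.93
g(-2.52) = -86.02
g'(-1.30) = 18.22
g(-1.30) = 1.23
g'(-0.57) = 2.27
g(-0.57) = 6.91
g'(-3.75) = 550.44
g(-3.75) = -487.29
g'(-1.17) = 13.01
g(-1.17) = 3.24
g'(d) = -12*d^3 - 6*d^2 + 2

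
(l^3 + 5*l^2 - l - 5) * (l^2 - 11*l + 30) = l^5 - 6*l^4 - 26*l^3 + 156*l^2 + 25*l - 150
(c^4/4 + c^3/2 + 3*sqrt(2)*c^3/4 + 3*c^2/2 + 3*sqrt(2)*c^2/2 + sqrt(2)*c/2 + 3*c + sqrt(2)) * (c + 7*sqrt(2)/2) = c^5/4 + c^4/2 + 13*sqrt(2)*c^4/8 + 13*sqrt(2)*c^3/4 + 27*c^3/4 + 23*sqrt(2)*c^2/4 + 27*c^2/2 + 7*c/2 + 23*sqrt(2)*c/2 + 7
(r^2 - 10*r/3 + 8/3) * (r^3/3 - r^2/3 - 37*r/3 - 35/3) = r^5/3 - 13*r^4/9 - 31*r^3/3 + 257*r^2/9 + 6*r - 280/9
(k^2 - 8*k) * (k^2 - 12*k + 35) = k^4 - 20*k^3 + 131*k^2 - 280*k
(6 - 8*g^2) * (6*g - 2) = -48*g^3 + 16*g^2 + 36*g - 12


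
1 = 1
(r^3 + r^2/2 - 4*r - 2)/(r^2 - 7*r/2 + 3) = (2*r^2 + 5*r + 2)/(2*r - 3)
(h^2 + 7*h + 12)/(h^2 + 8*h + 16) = (h + 3)/(h + 4)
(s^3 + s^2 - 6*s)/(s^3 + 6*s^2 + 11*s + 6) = s*(s - 2)/(s^2 + 3*s + 2)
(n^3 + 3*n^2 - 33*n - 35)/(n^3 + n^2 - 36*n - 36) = (n^2 + 2*n - 35)/(n^2 - 36)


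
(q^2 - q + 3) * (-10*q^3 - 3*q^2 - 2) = -10*q^5 + 7*q^4 - 27*q^3 - 11*q^2 + 2*q - 6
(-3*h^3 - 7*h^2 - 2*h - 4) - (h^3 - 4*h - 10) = -4*h^3 - 7*h^2 + 2*h + 6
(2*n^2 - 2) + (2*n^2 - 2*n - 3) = 4*n^2 - 2*n - 5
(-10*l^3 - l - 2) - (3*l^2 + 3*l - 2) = -10*l^3 - 3*l^2 - 4*l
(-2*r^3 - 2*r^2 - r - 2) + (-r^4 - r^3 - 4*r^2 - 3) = -r^4 - 3*r^3 - 6*r^2 - r - 5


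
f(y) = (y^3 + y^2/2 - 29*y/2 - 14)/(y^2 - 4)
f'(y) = -2*y*(y^3 + y^2/2 - 29*y/2 - 14)/(y^2 - 4)^2 + (3*y^2 + y - 29/2)/(y^2 - 4) = (y^4 + 5*y^2/2 + 24*y + 58)/(y^4 - 8*y^2 + 16)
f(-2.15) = 15.34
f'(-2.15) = 101.48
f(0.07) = 3.76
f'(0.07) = 3.74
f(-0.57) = 1.57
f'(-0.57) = 3.35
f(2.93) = -5.90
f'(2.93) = 10.63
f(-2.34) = 6.68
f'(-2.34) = 20.90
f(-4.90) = -2.43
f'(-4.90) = 1.44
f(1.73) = 32.18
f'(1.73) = 114.33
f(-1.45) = -2.65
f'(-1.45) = 9.13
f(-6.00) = -3.91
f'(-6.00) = 1.27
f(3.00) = -5.20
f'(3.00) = 9.34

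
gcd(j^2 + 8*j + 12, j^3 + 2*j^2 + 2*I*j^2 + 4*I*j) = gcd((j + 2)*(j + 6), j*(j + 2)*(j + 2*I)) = j + 2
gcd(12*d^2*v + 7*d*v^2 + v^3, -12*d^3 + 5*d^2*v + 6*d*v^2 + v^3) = 12*d^2 + 7*d*v + v^2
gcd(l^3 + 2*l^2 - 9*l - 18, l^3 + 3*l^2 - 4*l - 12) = l^2 + 5*l + 6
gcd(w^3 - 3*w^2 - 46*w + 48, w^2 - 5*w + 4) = w - 1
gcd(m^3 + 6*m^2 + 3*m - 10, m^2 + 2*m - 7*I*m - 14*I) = m + 2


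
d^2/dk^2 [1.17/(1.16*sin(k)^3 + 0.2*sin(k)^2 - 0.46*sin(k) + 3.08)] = (28.338336*(0.114942528735632*sin(k) - 1.0*cos(k)^2 + 0.867816091954023)^2*cos(k)^2 + (0.479699999999999*sin(k) - 3.0537*sin(3*k) - 0.468*cos(2*k))*(1.16*sin(k)^3 + 0.2*sin(k)^2 - 0.46*sin(k) + 3.08))/(1.16*sin(k)^3 + 0.2*sin(k)^2 - 0.46*sin(k) + 3.08)^3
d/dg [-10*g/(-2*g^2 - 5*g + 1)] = 10*(-2*g^2 - 1)/(4*g^4 + 20*g^3 + 21*g^2 - 10*g + 1)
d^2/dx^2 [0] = 0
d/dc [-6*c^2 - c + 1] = -12*c - 1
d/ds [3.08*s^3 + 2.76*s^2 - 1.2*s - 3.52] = 9.24*s^2 + 5.52*s - 1.2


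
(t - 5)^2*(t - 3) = t^3 - 13*t^2 + 55*t - 75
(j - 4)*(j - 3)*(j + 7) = j^3 - 37*j + 84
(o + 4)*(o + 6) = o^2 + 10*o + 24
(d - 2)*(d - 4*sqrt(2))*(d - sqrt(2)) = d^3 - 5*sqrt(2)*d^2 - 2*d^2 + 8*d + 10*sqrt(2)*d - 16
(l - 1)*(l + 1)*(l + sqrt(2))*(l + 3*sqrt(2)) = l^4 + 4*sqrt(2)*l^3 + 5*l^2 - 4*sqrt(2)*l - 6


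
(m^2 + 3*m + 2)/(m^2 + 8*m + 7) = (m + 2)/(m + 7)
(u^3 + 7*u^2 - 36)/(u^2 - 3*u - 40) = (-u^3 - 7*u^2 + 36)/(-u^2 + 3*u + 40)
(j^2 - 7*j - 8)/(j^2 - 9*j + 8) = (j + 1)/(j - 1)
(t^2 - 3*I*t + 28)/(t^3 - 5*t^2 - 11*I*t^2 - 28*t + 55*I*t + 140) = (t + 4*I)/(t^2 - t*(5 + 4*I) + 20*I)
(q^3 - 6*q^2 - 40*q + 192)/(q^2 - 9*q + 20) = (q^2 - 2*q - 48)/(q - 5)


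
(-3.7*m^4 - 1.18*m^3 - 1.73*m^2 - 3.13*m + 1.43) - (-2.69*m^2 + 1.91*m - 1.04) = -3.7*m^4 - 1.18*m^3 + 0.96*m^2 - 5.04*m + 2.47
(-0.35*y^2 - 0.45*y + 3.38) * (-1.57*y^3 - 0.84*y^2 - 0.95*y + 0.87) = 0.5495*y^5 + 1.0005*y^4 - 4.5961*y^3 - 2.7162*y^2 - 3.6025*y + 2.9406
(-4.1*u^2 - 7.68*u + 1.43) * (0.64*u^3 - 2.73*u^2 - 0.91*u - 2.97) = -2.624*u^5 + 6.2778*u^4 + 25.6126*u^3 + 15.2619*u^2 + 21.5083*u - 4.2471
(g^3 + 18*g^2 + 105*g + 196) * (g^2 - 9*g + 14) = g^5 + 9*g^4 - 43*g^3 - 497*g^2 - 294*g + 2744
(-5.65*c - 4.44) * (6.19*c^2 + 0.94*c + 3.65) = -34.9735*c^3 - 32.7946*c^2 - 24.7961*c - 16.206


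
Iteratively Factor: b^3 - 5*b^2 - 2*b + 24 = (b - 3)*(b^2 - 2*b - 8) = (b - 3)*(b + 2)*(b - 4)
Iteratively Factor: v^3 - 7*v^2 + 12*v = (v - 4)*(v^2 - 3*v) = v*(v - 4)*(v - 3)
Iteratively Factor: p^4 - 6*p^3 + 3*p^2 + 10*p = (p - 5)*(p^3 - p^2 - 2*p) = (p - 5)*(p + 1)*(p^2 - 2*p) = (p - 5)*(p - 2)*(p + 1)*(p)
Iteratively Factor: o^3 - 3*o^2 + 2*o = (o - 2)*(o^2 - o) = (o - 2)*(o - 1)*(o)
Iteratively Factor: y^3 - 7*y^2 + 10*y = (y - 2)*(y^2 - 5*y) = (y - 5)*(y - 2)*(y)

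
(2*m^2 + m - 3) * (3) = 6*m^2 + 3*m - 9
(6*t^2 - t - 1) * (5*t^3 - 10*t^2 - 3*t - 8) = 30*t^5 - 65*t^4 - 13*t^3 - 35*t^2 + 11*t + 8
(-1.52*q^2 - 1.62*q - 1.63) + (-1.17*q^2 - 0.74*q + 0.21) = -2.69*q^2 - 2.36*q - 1.42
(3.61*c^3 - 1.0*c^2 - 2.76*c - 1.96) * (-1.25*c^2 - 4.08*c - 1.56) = -4.5125*c^5 - 13.4788*c^4 + 1.8984*c^3 + 15.2708*c^2 + 12.3024*c + 3.0576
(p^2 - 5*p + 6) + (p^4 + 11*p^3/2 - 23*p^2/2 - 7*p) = p^4 + 11*p^3/2 - 21*p^2/2 - 12*p + 6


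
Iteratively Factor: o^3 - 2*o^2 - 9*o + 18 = (o + 3)*(o^2 - 5*o + 6) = (o - 2)*(o + 3)*(o - 3)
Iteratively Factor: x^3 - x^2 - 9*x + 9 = (x - 1)*(x^2 - 9) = (x - 3)*(x - 1)*(x + 3)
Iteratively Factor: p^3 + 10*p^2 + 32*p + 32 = (p + 4)*(p^2 + 6*p + 8) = (p + 2)*(p + 4)*(p + 4)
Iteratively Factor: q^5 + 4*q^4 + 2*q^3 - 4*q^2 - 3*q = (q - 1)*(q^4 + 5*q^3 + 7*q^2 + 3*q) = q*(q - 1)*(q^3 + 5*q^2 + 7*q + 3) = q*(q - 1)*(q + 1)*(q^2 + 4*q + 3) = q*(q - 1)*(q + 1)*(q + 3)*(q + 1)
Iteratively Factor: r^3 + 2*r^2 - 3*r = (r - 1)*(r^2 + 3*r) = (r - 1)*(r + 3)*(r)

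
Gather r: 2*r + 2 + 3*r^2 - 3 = 3*r^2 + 2*r - 1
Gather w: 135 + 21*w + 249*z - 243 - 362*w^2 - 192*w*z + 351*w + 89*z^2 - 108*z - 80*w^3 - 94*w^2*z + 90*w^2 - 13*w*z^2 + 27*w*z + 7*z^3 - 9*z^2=-80*w^3 + w^2*(-94*z - 272) + w*(-13*z^2 - 165*z + 372) + 7*z^3 + 80*z^2 + 141*z - 108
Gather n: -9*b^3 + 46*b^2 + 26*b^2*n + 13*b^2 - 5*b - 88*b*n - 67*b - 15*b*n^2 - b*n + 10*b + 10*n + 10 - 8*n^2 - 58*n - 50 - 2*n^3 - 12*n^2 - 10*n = -9*b^3 + 59*b^2 - 62*b - 2*n^3 + n^2*(-15*b - 20) + n*(26*b^2 - 89*b - 58) - 40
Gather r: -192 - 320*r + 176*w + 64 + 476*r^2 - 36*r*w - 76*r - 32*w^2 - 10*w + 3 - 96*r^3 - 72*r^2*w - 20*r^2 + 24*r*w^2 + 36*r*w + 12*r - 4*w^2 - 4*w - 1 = -96*r^3 + r^2*(456 - 72*w) + r*(24*w^2 - 384) - 36*w^2 + 162*w - 126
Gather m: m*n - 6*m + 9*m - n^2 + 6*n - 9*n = m*(n + 3) - n^2 - 3*n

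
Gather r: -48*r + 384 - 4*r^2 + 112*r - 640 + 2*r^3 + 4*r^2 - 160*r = 2*r^3 - 96*r - 256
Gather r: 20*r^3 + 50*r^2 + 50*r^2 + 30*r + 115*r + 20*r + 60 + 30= 20*r^3 + 100*r^2 + 165*r + 90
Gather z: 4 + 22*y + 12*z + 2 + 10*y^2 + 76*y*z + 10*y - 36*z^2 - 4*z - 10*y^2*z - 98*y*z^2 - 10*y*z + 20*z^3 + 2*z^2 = 10*y^2 + 32*y + 20*z^3 + z^2*(-98*y - 34) + z*(-10*y^2 + 66*y + 8) + 6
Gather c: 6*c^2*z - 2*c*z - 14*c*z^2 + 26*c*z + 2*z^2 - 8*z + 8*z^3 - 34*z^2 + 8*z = 6*c^2*z + c*(-14*z^2 + 24*z) + 8*z^3 - 32*z^2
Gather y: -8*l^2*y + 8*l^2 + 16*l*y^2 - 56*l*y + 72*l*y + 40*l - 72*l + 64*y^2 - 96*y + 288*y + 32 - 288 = 8*l^2 - 32*l + y^2*(16*l + 64) + y*(-8*l^2 + 16*l + 192) - 256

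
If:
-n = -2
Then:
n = 2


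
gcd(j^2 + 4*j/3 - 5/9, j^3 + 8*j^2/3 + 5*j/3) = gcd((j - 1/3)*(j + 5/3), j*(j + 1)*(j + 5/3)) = j + 5/3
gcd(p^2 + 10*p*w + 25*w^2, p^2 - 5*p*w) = 1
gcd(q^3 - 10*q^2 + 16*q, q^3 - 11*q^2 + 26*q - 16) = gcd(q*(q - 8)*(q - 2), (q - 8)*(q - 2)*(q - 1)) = q^2 - 10*q + 16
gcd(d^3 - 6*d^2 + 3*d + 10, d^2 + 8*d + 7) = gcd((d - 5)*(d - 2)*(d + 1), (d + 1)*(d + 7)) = d + 1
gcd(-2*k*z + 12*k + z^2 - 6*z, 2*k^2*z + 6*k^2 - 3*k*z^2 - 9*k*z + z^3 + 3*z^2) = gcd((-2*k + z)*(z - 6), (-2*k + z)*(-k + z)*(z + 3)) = -2*k + z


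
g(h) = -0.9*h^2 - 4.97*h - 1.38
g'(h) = -1.8*h - 4.97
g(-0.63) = 1.39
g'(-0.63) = -3.84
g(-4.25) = 3.49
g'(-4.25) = 2.68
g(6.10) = -65.19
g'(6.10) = -15.95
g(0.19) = -2.36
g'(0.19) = -5.31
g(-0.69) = 1.62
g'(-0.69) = -3.73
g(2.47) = -19.15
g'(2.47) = -9.42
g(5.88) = -61.72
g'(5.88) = -15.55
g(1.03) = -7.45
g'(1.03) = -6.82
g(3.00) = -24.39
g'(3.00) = -10.37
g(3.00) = -24.39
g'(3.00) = -10.37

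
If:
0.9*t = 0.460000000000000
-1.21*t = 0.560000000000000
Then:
No Solution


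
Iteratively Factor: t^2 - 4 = (t + 2)*(t - 2)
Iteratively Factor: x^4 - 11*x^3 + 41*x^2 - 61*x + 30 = (x - 2)*(x^3 - 9*x^2 + 23*x - 15) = (x - 5)*(x - 2)*(x^2 - 4*x + 3) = (x - 5)*(x - 3)*(x - 2)*(x - 1)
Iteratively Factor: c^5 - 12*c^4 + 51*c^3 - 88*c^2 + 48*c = (c - 3)*(c^4 - 9*c^3 + 24*c^2 - 16*c) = c*(c - 3)*(c^3 - 9*c^2 + 24*c - 16) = c*(c - 3)*(c - 1)*(c^2 - 8*c + 16) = c*(c - 4)*(c - 3)*(c - 1)*(c - 4)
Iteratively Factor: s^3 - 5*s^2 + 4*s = (s - 1)*(s^2 - 4*s) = (s - 4)*(s - 1)*(s)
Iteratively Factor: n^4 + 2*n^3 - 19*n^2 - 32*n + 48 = (n - 1)*(n^3 + 3*n^2 - 16*n - 48) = (n - 1)*(n + 4)*(n^2 - n - 12) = (n - 4)*(n - 1)*(n + 4)*(n + 3)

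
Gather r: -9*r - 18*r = -27*r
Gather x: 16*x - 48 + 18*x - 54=34*x - 102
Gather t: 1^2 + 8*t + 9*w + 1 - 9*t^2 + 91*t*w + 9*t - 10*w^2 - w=-9*t^2 + t*(91*w + 17) - 10*w^2 + 8*w + 2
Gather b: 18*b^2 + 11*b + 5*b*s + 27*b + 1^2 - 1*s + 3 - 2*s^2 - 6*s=18*b^2 + b*(5*s + 38) - 2*s^2 - 7*s + 4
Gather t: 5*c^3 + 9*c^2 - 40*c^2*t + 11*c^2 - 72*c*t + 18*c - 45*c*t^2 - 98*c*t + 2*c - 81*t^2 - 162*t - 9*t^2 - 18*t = 5*c^3 + 20*c^2 + 20*c + t^2*(-45*c - 90) + t*(-40*c^2 - 170*c - 180)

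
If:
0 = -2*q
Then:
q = 0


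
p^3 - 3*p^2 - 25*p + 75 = (p - 5)*(p - 3)*(p + 5)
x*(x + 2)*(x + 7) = x^3 + 9*x^2 + 14*x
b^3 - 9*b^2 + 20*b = b*(b - 5)*(b - 4)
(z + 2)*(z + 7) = z^2 + 9*z + 14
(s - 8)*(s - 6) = s^2 - 14*s + 48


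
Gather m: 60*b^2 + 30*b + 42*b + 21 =60*b^2 + 72*b + 21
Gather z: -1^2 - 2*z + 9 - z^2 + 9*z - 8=-z^2 + 7*z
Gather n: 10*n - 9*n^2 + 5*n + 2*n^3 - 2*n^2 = 2*n^3 - 11*n^2 + 15*n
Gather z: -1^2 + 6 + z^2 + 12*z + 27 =z^2 + 12*z + 32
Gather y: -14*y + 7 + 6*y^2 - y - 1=6*y^2 - 15*y + 6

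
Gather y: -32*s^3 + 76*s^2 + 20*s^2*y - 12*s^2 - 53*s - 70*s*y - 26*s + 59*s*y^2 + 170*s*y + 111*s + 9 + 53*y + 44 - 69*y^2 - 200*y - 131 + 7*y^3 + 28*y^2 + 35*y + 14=-32*s^3 + 64*s^2 + 32*s + 7*y^3 + y^2*(59*s - 41) + y*(20*s^2 + 100*s - 112) - 64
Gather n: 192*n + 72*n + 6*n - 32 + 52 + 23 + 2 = 270*n + 45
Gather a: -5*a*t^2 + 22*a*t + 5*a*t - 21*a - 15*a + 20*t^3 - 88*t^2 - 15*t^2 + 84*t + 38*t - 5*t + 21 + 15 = a*(-5*t^2 + 27*t - 36) + 20*t^3 - 103*t^2 + 117*t + 36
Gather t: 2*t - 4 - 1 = 2*t - 5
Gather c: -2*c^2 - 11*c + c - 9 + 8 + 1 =-2*c^2 - 10*c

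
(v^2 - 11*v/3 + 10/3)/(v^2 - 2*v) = (v - 5/3)/v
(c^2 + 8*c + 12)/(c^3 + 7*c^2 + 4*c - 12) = 1/(c - 1)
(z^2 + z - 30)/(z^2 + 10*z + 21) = (z^2 + z - 30)/(z^2 + 10*z + 21)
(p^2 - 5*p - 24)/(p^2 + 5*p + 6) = (p - 8)/(p + 2)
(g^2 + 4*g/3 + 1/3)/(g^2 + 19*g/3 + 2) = (g + 1)/(g + 6)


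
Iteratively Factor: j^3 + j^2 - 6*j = (j - 2)*(j^2 + 3*j) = j*(j - 2)*(j + 3)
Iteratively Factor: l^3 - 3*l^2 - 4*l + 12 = (l - 2)*(l^2 - l - 6) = (l - 3)*(l - 2)*(l + 2)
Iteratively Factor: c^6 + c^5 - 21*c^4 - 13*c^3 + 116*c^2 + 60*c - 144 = (c + 2)*(c^5 - c^4 - 19*c^3 + 25*c^2 + 66*c - 72) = (c + 2)^2*(c^4 - 3*c^3 - 13*c^2 + 51*c - 36) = (c - 3)*(c + 2)^2*(c^3 - 13*c + 12) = (c - 3)*(c + 2)^2*(c + 4)*(c^2 - 4*c + 3) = (c - 3)*(c - 1)*(c + 2)^2*(c + 4)*(c - 3)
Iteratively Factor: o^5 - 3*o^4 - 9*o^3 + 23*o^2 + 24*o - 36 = (o + 2)*(o^4 - 5*o^3 + o^2 + 21*o - 18) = (o - 1)*(o + 2)*(o^3 - 4*o^2 - 3*o + 18) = (o - 3)*(o - 1)*(o + 2)*(o^2 - o - 6) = (o - 3)*(o - 1)*(o + 2)^2*(o - 3)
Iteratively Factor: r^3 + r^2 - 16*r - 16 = (r + 4)*(r^2 - 3*r - 4) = (r - 4)*(r + 4)*(r + 1)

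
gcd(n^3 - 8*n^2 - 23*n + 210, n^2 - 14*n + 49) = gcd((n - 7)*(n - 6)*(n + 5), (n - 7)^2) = n - 7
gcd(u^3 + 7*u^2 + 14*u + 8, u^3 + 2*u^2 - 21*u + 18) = 1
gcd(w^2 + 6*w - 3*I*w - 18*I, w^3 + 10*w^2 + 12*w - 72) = w + 6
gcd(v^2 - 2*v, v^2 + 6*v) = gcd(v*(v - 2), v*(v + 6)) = v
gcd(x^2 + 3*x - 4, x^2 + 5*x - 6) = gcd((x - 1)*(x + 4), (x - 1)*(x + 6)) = x - 1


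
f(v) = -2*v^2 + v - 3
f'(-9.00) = 37.00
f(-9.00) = -174.00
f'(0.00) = 1.00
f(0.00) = -3.00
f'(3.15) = -11.60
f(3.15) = -19.70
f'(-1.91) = 8.64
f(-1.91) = -12.21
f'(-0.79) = 4.16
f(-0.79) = -5.04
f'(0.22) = 0.12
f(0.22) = -2.88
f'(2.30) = -8.20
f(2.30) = -11.28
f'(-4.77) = 20.08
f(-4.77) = -53.28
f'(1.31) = -4.24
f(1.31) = -5.12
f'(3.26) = -12.04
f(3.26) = -21.00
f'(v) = 1 - 4*v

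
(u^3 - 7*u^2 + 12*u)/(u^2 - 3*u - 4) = u*(u - 3)/(u + 1)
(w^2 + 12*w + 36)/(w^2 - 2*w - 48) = (w + 6)/(w - 8)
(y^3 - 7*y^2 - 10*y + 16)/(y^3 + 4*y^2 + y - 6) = (y - 8)/(y + 3)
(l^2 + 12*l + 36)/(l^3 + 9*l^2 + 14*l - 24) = (l + 6)/(l^2 + 3*l - 4)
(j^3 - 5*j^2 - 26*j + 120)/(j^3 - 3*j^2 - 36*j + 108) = (j^2 + j - 20)/(j^2 + 3*j - 18)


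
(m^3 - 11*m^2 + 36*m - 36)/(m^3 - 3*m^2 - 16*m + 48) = (m^2 - 8*m + 12)/(m^2 - 16)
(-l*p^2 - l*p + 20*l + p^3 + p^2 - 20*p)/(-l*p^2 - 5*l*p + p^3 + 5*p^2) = (p - 4)/p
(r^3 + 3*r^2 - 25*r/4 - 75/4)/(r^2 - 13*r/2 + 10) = (2*r^2 + 11*r + 15)/(2*(r - 4))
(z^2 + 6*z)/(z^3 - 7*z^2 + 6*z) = (z + 6)/(z^2 - 7*z + 6)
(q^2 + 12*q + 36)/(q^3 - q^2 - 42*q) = (q + 6)/(q*(q - 7))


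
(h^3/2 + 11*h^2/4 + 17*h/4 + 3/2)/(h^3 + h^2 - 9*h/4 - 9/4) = (2*h^3 + 11*h^2 + 17*h + 6)/(4*h^3 + 4*h^2 - 9*h - 9)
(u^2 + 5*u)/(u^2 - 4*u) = (u + 5)/(u - 4)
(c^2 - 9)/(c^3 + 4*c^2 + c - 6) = (c - 3)/(c^2 + c - 2)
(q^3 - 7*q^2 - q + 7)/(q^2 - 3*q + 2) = (q^2 - 6*q - 7)/(q - 2)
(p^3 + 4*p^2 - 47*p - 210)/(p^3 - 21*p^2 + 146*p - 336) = (p^2 + 11*p + 30)/(p^2 - 14*p + 48)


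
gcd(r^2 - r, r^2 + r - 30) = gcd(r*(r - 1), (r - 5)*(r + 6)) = 1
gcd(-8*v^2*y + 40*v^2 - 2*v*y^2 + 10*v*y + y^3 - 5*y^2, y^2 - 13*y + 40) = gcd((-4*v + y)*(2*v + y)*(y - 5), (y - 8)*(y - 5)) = y - 5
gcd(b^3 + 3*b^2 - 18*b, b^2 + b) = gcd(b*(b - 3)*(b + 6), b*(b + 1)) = b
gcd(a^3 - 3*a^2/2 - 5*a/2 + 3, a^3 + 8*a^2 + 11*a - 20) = a - 1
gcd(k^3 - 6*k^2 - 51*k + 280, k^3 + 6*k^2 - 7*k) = k + 7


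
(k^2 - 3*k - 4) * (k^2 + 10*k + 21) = k^4 + 7*k^3 - 13*k^2 - 103*k - 84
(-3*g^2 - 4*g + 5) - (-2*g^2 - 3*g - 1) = -g^2 - g + 6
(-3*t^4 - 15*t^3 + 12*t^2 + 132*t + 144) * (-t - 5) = 3*t^5 + 30*t^4 + 63*t^3 - 192*t^2 - 804*t - 720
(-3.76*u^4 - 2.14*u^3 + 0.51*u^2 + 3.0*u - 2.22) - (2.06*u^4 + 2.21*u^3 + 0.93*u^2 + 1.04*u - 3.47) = -5.82*u^4 - 4.35*u^3 - 0.42*u^2 + 1.96*u + 1.25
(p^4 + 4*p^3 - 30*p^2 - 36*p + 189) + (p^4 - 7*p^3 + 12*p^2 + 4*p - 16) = 2*p^4 - 3*p^3 - 18*p^2 - 32*p + 173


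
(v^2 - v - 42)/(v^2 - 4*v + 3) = (v^2 - v - 42)/(v^2 - 4*v + 3)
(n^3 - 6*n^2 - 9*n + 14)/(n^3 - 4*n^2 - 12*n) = (n^2 - 8*n + 7)/(n*(n - 6))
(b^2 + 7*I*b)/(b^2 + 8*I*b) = (b + 7*I)/(b + 8*I)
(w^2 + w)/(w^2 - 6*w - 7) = w/(w - 7)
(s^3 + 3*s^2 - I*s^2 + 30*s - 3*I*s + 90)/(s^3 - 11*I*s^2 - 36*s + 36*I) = (s^2 + s*(3 + 5*I) + 15*I)/(s^2 - 5*I*s - 6)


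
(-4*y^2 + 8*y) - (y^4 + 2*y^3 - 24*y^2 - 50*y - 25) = -y^4 - 2*y^3 + 20*y^2 + 58*y + 25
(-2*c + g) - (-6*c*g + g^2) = 6*c*g - 2*c - g^2 + g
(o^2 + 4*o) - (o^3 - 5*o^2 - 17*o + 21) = -o^3 + 6*o^2 + 21*o - 21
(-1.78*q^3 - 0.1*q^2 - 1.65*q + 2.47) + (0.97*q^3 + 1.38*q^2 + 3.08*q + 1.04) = -0.81*q^3 + 1.28*q^2 + 1.43*q + 3.51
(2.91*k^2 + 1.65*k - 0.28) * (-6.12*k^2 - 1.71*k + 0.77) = -17.8092*k^4 - 15.0741*k^3 + 1.1328*k^2 + 1.7493*k - 0.2156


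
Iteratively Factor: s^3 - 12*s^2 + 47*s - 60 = (s - 3)*(s^2 - 9*s + 20) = (s - 4)*(s - 3)*(s - 5)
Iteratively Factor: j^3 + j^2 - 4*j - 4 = (j + 1)*(j^2 - 4) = (j + 1)*(j + 2)*(j - 2)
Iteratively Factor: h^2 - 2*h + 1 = (h - 1)*(h - 1)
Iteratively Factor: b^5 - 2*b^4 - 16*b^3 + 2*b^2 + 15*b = (b + 3)*(b^4 - 5*b^3 - b^2 + 5*b) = b*(b + 3)*(b^3 - 5*b^2 - b + 5) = b*(b - 5)*(b + 3)*(b^2 - 1) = b*(b - 5)*(b + 1)*(b + 3)*(b - 1)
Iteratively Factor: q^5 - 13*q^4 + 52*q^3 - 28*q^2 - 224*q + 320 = (q - 4)*(q^4 - 9*q^3 + 16*q^2 + 36*q - 80) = (q - 5)*(q - 4)*(q^3 - 4*q^2 - 4*q + 16) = (q - 5)*(q - 4)^2*(q^2 - 4) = (q - 5)*(q - 4)^2*(q + 2)*(q - 2)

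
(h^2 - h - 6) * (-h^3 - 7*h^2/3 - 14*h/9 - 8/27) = -h^5 - 4*h^4/3 + 61*h^3/9 + 412*h^2/27 + 260*h/27 + 16/9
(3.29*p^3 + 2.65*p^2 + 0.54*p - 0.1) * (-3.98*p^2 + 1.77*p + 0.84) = -13.0942*p^5 - 4.7237*p^4 + 5.3049*p^3 + 3.5798*p^2 + 0.2766*p - 0.084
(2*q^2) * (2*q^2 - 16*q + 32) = 4*q^4 - 32*q^3 + 64*q^2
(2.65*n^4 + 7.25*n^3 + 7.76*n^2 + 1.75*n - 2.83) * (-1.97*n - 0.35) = -5.2205*n^5 - 15.21*n^4 - 17.8247*n^3 - 6.1635*n^2 + 4.9626*n + 0.9905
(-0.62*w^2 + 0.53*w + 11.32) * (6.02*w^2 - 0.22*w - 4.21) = -3.7324*w^4 + 3.327*w^3 + 70.64*w^2 - 4.7217*w - 47.6572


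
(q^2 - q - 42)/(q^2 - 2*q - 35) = (q + 6)/(q + 5)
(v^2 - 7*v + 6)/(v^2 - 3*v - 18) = (v - 1)/(v + 3)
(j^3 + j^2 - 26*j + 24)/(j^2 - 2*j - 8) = (j^2 + 5*j - 6)/(j + 2)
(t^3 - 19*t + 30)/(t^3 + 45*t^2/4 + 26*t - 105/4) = 4*(t^2 - 5*t + 6)/(4*t^2 + 25*t - 21)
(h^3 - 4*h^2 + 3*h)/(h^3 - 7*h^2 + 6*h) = (h - 3)/(h - 6)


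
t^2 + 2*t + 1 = (t + 1)^2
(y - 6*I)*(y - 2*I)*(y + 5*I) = y^3 - 3*I*y^2 + 28*y - 60*I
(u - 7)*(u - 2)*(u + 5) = u^3 - 4*u^2 - 31*u + 70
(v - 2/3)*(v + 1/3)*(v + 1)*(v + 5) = v^4 + 17*v^3/3 + 25*v^2/9 - 3*v - 10/9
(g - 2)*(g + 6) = g^2 + 4*g - 12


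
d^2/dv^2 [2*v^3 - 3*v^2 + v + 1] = 12*v - 6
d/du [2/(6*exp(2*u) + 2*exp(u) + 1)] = (-24*exp(u) - 4)*exp(u)/(6*exp(2*u) + 2*exp(u) + 1)^2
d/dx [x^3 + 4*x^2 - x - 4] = 3*x^2 + 8*x - 1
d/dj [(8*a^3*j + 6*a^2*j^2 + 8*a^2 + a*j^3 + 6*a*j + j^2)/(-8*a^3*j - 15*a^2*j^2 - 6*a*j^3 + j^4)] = (72*a^4*j^2 + 64*a^4 + 8*a^3*j^3 + 176*a^3*j - 11*a^2*j^4 + 50*a^2*j^2 - a*j^5 - 10*a*j^3 - 2*j^4)/(j^2*(64*a^5 + 176*a^4*j + 145*a^3*j^2 + 19*a^2*j^3 - 13*a*j^4 + j^5))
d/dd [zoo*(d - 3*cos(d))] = zoo*(sin(d) + 1)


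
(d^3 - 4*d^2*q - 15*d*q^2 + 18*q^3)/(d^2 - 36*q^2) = (d^2 + 2*d*q - 3*q^2)/(d + 6*q)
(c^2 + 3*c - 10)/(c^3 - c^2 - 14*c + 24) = (c + 5)/(c^2 + c - 12)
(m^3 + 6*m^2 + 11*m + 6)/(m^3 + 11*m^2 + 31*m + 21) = (m + 2)/(m + 7)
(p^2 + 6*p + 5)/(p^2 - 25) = (p + 1)/(p - 5)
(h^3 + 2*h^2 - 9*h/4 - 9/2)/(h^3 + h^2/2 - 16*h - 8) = (4*h^3 + 8*h^2 - 9*h - 18)/(2*(2*h^3 + h^2 - 32*h - 16))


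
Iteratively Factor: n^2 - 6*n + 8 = (n - 2)*(n - 4)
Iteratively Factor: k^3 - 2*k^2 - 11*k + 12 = (k - 4)*(k^2 + 2*k - 3) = (k - 4)*(k + 3)*(k - 1)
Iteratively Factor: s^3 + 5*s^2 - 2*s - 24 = (s - 2)*(s^2 + 7*s + 12) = (s - 2)*(s + 4)*(s + 3)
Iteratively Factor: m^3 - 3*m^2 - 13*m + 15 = (m - 1)*(m^2 - 2*m - 15) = (m - 1)*(m + 3)*(m - 5)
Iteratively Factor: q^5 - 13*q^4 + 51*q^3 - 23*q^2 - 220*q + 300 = (q - 5)*(q^4 - 8*q^3 + 11*q^2 + 32*q - 60) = (q - 5)*(q - 2)*(q^3 - 6*q^2 - q + 30) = (q - 5)*(q - 3)*(q - 2)*(q^2 - 3*q - 10) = (q - 5)^2*(q - 3)*(q - 2)*(q + 2)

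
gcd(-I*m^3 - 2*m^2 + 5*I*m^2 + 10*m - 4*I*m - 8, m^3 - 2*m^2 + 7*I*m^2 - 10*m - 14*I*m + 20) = 1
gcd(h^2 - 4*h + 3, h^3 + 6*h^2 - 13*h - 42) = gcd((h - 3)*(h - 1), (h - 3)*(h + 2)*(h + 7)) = h - 3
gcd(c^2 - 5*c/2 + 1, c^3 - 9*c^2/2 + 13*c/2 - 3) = c - 2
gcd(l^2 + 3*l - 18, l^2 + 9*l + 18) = l + 6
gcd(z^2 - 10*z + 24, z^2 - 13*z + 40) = 1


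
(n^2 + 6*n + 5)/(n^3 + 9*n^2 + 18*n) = (n^2 + 6*n + 5)/(n*(n^2 + 9*n + 18))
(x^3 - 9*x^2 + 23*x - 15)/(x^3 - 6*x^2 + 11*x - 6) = (x - 5)/(x - 2)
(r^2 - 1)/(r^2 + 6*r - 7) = (r + 1)/(r + 7)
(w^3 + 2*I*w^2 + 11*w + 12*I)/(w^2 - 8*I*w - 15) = (w^2 + 5*I*w - 4)/(w - 5*I)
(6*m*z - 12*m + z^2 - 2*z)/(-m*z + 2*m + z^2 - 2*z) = (6*m + z)/(-m + z)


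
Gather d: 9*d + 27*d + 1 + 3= 36*d + 4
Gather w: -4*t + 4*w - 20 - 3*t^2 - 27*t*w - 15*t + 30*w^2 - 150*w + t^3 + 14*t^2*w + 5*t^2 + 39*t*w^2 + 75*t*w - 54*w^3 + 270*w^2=t^3 + 2*t^2 - 19*t - 54*w^3 + w^2*(39*t + 300) + w*(14*t^2 + 48*t - 146) - 20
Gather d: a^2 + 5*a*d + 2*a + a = a^2 + 5*a*d + 3*a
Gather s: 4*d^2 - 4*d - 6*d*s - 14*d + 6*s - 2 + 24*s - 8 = 4*d^2 - 18*d + s*(30 - 6*d) - 10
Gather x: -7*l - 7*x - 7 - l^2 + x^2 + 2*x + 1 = -l^2 - 7*l + x^2 - 5*x - 6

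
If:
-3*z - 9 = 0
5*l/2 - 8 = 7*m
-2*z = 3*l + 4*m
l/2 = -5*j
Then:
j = -37/155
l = 74/31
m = -9/31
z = -3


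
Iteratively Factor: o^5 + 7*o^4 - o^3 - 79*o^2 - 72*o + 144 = (o - 3)*(o^4 + 10*o^3 + 29*o^2 + 8*o - 48) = (o - 3)*(o + 4)*(o^3 + 6*o^2 + 5*o - 12) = (o - 3)*(o + 3)*(o + 4)*(o^2 + 3*o - 4) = (o - 3)*(o - 1)*(o + 3)*(o + 4)*(o + 4)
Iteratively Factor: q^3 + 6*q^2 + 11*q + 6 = (q + 3)*(q^2 + 3*q + 2) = (q + 2)*(q + 3)*(q + 1)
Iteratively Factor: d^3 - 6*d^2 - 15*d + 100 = (d - 5)*(d^2 - d - 20) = (d - 5)^2*(d + 4)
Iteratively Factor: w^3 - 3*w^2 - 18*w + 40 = (w + 4)*(w^2 - 7*w + 10) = (w - 2)*(w + 4)*(w - 5)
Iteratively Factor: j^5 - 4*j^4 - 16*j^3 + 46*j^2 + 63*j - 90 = (j - 5)*(j^4 + j^3 - 11*j^2 - 9*j + 18) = (j - 5)*(j - 3)*(j^3 + 4*j^2 + j - 6) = (j - 5)*(j - 3)*(j - 1)*(j^2 + 5*j + 6) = (j - 5)*(j - 3)*(j - 1)*(j + 2)*(j + 3)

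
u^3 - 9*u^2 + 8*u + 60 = (u - 6)*(u - 5)*(u + 2)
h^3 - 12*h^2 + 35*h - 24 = (h - 8)*(h - 3)*(h - 1)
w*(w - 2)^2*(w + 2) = w^4 - 2*w^3 - 4*w^2 + 8*w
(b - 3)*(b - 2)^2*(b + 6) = b^4 - b^3 - 26*b^2 + 84*b - 72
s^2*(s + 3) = s^3 + 3*s^2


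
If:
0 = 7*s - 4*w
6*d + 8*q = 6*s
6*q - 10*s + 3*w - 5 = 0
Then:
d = -2*w/63 - 10/9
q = 19*w/42 + 5/6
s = 4*w/7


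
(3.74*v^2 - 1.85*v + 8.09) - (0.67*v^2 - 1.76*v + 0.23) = 3.07*v^2 - 0.0900000000000001*v + 7.86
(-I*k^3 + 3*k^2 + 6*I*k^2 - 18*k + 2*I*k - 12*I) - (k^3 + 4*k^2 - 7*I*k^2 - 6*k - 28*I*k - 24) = -k^3 - I*k^3 - k^2 + 13*I*k^2 - 12*k + 30*I*k + 24 - 12*I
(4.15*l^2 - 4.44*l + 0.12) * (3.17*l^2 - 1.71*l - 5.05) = 13.1555*l^4 - 21.1713*l^3 - 12.9847*l^2 + 22.2168*l - 0.606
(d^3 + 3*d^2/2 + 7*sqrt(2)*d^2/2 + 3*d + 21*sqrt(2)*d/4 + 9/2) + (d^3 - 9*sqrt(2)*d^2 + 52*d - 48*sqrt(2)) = 2*d^3 - 11*sqrt(2)*d^2/2 + 3*d^2/2 + 21*sqrt(2)*d/4 + 55*d - 48*sqrt(2) + 9/2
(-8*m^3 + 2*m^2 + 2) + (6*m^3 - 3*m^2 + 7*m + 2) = -2*m^3 - m^2 + 7*m + 4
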